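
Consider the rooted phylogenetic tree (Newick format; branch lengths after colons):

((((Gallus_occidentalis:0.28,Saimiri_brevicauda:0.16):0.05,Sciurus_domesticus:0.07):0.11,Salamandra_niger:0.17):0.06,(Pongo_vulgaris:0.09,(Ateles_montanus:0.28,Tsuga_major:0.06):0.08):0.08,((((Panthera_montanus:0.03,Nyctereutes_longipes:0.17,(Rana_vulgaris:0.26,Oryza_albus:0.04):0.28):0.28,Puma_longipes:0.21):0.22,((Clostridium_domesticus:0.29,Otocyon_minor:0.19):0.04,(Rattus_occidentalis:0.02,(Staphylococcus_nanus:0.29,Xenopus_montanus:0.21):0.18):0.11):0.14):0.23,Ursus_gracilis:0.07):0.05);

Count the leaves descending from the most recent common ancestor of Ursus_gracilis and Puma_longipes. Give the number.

The MRCA of Ursus_gracilis and Puma_longipes is the node subtending ((((Panthera_montanus,Nyctereutes_longipes,(Rana_vulgaris,Oryza_albus)),Puma_longipes),((Clostridium_domesticus,Otocyon_minor),(Rattus_occidentalis,(Staphylococcus_nanus,Xenopus_montanus)))),Ursus_gracilis).
That clade contains 11 terminal taxa: Clostridium_domesticus, Nyctereutes_longipes, Oryza_albus, Otocyon_minor, Panthera_montanus, Puma_longipes, Rana_vulgaris, Rattus_occidentalis, Staphylococcus_nanus, Ursus_gracilis, Xenopus_montanus.

11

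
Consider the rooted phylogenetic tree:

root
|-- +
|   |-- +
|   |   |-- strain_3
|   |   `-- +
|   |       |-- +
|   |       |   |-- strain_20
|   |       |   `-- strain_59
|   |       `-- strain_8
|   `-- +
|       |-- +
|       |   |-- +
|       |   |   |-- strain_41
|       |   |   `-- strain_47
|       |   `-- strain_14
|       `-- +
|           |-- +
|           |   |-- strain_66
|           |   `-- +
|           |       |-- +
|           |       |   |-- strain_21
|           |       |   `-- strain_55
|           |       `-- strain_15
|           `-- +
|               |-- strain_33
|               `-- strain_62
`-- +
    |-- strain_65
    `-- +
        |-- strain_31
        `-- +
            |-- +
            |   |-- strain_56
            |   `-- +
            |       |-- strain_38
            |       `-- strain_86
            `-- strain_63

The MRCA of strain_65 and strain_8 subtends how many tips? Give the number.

The MRCA of strain_65 and strain_8 is the root, so the clade is the entire tree.
That clade contains 19 terminal taxa: strain_14, strain_15, strain_20, strain_21, strain_3, strain_31, strain_33, strain_38, strain_41, strain_47, strain_55, strain_56, strain_59, strain_62, strain_63, strain_65, strain_66, strain_8, strain_86.

19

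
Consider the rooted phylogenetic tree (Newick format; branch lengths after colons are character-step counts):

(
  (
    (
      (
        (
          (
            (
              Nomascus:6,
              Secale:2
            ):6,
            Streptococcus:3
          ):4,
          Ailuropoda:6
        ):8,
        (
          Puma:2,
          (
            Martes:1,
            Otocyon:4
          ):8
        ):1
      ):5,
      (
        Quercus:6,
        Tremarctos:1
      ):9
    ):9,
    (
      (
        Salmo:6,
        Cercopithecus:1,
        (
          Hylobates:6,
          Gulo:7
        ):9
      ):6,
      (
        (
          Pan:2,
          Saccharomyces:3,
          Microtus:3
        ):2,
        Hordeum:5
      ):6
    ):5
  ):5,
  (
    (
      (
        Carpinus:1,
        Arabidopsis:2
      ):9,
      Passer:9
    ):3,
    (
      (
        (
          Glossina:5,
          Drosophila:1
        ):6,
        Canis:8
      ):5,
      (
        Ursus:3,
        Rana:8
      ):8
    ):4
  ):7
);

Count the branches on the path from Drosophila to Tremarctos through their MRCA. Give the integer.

The MRCA of Drosophila and Tremarctos is the root of the tree.
From Drosophila up to that node: 5 branches. From Tremarctos up to the same node: 4 branches. Total: 5 + 4 = 9.

9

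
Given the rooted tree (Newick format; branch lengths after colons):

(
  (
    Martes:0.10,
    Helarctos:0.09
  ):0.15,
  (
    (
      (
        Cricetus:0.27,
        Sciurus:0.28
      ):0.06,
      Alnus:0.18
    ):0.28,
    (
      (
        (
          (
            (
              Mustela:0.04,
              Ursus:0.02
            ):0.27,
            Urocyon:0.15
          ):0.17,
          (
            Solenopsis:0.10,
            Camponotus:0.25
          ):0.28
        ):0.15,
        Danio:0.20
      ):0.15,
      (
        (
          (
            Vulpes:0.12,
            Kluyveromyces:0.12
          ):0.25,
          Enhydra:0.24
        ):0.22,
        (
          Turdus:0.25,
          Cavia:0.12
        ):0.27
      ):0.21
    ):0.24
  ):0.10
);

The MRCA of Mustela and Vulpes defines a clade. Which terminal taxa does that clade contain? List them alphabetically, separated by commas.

Camponotus, Cavia, Danio, Enhydra, Kluyveromyces, Mustela, Solenopsis, Turdus, Urocyon, Ursus, Vulpes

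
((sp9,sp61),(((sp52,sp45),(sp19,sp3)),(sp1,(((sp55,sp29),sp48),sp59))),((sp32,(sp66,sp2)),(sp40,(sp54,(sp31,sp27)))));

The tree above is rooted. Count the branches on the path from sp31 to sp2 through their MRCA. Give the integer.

7

The MRCA of sp31 and sp2 is the node subtending ((sp32,(sp66,sp2)),(sp40,(sp54,(sp31,sp27)))).
From sp31 up to that node: 4 branches. From sp2 up to the same node: 3 branches. Total: 4 + 3 = 7.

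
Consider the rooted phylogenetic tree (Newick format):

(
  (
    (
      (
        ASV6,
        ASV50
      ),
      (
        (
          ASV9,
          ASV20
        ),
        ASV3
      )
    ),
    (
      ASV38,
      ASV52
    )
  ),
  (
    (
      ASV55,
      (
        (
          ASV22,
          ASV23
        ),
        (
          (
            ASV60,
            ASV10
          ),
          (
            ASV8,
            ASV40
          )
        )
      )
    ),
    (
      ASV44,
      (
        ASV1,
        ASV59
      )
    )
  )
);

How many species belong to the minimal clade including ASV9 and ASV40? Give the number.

17

The MRCA of ASV9 and ASV40 is the root, so the clade is the entire tree.
That clade contains 17 terminal taxa: ASV1, ASV10, ASV20, ASV22, ASV23, ASV3, ASV38, ASV40, ASV44, ASV50, ASV52, ASV55, ASV59, ASV6, ASV60, ASV8, ASV9.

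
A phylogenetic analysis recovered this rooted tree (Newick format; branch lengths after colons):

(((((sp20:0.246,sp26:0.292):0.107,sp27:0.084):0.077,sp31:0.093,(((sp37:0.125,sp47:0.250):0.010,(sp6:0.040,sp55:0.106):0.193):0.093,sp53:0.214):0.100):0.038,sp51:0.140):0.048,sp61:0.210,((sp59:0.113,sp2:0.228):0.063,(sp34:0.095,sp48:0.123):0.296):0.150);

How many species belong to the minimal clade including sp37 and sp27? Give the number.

9

The MRCA of sp37 and sp27 is the node subtending (((sp20,sp26),sp27),sp31,(((sp37,sp47),(sp6,sp55)),sp53)).
That clade contains 9 terminal taxa: sp20, sp26, sp27, sp31, sp37, sp47, sp53, sp55, sp6.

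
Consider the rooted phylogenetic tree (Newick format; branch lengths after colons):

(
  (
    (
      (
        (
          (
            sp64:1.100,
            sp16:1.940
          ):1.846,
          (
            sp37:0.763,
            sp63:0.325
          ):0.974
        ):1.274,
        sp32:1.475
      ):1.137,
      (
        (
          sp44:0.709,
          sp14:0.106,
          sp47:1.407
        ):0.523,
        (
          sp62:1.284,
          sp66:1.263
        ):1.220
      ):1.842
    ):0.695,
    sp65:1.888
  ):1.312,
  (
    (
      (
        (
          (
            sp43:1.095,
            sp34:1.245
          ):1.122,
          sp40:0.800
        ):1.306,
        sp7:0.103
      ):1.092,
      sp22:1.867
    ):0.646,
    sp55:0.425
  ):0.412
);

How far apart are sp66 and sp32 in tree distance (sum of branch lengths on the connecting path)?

6.937

The path runs sp66 → … → MRCA → … → sp32; the MRCA is the node subtending ((((sp64,sp16),(sp37,sp63)),sp32),((sp44,sp14,sp47),(sp62,sp66))).
Branch lengths along that path: 1.263 + 1.220 + 1.842 + 1.137 + 1.475 = 6.937.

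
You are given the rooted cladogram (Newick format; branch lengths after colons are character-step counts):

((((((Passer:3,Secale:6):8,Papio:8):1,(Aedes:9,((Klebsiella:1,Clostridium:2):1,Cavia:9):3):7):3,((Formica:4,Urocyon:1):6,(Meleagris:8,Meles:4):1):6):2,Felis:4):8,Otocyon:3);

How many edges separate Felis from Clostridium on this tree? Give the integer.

7

The MRCA of Felis and Clostridium is the node subtending (((((Passer,Secale),Papio),(Aedes,((Klebsiella,Clostridium),Cavia))),((Formica,Urocyon),(Meleagris,Meles))),Felis).
From Felis up to that node: 1 branch. From Clostridium up to the same node: 6 branches. Total: 1 + 6 = 7.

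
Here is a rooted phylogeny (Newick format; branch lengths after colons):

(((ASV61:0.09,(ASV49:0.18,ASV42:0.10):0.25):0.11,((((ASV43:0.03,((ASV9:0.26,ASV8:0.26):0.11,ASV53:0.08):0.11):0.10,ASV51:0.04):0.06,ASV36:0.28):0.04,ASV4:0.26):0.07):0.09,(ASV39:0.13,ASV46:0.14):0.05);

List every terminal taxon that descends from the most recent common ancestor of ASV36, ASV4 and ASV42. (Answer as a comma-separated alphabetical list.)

Tracing ASV36: it sits inside (((ASV43,((ASV9,ASV8),ASV53)),ASV51),ASV36).
Tracing ASV4: it sits inside ((((ASV43,((ASV9,ASV8),ASV53)),ASV51),ASV36),ASV4).
Tracing ASV42: it sits inside (ASV49,ASV42).
The smallest clade enclosing all 3 is ((ASV61,(ASV49,ASV42)),((((ASV43,((ASV9,ASV8),ASV53)),ASV51),ASV36),ASV4)); the answer is its 10 terminal taxa in alphabetical order.

ASV36, ASV4, ASV42, ASV43, ASV49, ASV51, ASV53, ASV61, ASV8, ASV9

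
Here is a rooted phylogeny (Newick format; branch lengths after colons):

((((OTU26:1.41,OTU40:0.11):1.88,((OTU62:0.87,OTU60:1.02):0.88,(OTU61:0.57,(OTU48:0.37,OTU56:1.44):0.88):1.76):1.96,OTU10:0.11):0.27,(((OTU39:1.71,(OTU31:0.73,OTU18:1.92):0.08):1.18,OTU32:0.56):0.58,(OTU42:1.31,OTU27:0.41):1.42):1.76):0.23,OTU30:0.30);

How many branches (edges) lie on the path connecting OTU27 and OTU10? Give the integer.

The MRCA of OTU27 and OTU10 is the node subtending (((OTU26,OTU40),((OTU62,OTU60),(OTU61,(OTU48,OTU56))),OTU10),(((OTU39,(OTU31,OTU18)),OTU32),(OTU42,OTU27))).
From OTU27 up to that node: 3 branches. From OTU10 up to the same node: 2 branches. Total: 3 + 2 = 5.

5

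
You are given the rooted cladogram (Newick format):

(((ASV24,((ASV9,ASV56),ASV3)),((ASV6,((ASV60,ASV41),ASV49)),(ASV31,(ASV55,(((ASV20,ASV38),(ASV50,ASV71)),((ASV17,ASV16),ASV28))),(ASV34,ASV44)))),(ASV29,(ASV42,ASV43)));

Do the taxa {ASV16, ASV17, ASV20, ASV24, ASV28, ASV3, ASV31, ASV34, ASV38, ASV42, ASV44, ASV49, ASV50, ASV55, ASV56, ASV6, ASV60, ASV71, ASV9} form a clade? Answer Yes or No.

No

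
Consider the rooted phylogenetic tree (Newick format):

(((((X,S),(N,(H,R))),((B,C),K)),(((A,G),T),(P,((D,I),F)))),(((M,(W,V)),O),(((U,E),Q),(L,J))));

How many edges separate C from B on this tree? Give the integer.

The MRCA of C and B is the node subtending (B,C).
From C up to that node: 1 branch. From B up to the same node: 1 branch. Total: 1 + 1 = 2.

2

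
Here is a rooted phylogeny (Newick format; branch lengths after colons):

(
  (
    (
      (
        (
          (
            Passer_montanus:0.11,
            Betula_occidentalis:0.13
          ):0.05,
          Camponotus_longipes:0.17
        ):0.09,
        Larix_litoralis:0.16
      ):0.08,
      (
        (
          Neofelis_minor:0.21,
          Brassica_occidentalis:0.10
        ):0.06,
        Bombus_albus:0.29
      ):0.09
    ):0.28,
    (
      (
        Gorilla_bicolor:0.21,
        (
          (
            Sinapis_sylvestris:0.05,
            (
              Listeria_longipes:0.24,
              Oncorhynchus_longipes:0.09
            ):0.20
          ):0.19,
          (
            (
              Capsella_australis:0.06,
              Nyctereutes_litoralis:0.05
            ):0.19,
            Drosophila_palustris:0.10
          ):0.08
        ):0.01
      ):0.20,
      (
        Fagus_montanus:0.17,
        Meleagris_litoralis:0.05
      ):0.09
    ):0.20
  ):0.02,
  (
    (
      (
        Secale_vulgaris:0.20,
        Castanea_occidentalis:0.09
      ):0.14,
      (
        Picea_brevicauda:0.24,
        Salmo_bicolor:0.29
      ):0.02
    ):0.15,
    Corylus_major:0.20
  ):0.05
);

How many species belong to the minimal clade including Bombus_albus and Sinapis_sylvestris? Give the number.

16

The MRCA of Bombus_albus and Sinapis_sylvestris is the node subtending (((((Passer_montanus,Betula_occidentalis),Camponotus_longipes),Larix_litoralis),((Neofelis_minor,Brassica_occidentalis),Bombus_albus)),((Gorilla_bicolor,((Sinapis_sylvestris,(Listeria_longipes,Oncorhynchus_longipes)),((Capsella_australis,Nyctereutes_litoralis),Drosophila_palustris))),(Fagus_montanus,Meleagris_litoralis))).
That clade contains 16 terminal taxa: Betula_occidentalis, Bombus_albus, Brassica_occidentalis, Camponotus_longipes, Capsella_australis, Drosophila_palustris, Fagus_montanus, Gorilla_bicolor, Larix_litoralis, Listeria_longipes, Meleagris_litoralis, Neofelis_minor, Nyctereutes_litoralis, Oncorhynchus_longipes, Passer_montanus, Sinapis_sylvestris.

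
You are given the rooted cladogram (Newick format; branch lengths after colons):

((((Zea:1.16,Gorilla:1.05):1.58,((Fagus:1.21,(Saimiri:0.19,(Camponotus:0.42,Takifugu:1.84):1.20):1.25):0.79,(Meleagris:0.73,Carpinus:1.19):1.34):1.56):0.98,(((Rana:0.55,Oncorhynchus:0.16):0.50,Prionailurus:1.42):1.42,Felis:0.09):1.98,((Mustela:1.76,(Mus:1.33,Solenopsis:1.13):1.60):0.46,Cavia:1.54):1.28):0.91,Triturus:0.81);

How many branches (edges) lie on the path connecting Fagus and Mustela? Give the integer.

7

The MRCA of Fagus and Mustela is the node subtending (((Zea,Gorilla),((Fagus,(Saimiri,(Camponotus,Takifugu))),(Meleagris,Carpinus))),(((Rana,Oncorhynchus),Prionailurus),Felis),((Mustela,(Mus,Solenopsis)),Cavia)).
From Fagus up to that node: 4 branches. From Mustela up to the same node: 3 branches. Total: 4 + 3 = 7.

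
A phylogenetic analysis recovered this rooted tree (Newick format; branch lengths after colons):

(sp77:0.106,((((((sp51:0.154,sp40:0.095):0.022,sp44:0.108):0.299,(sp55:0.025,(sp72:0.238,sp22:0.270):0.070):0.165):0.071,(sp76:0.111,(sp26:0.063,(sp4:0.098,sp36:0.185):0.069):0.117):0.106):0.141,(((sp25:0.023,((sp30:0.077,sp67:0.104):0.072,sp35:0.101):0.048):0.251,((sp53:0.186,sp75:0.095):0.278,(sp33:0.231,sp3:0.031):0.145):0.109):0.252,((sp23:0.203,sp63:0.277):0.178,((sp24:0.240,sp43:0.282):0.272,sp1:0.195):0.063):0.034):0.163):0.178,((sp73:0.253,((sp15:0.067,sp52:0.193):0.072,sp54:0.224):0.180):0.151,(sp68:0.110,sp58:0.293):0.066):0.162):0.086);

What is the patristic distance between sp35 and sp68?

1.331

The path runs sp35 → … → MRCA → … → sp68; the MRCA is the node subtending ((((((sp51,sp40),sp44),(sp55,(sp72,sp22))),(sp76,(sp26,(sp4,sp36)))),(((sp25,((sp30,sp67),sp35)),((sp53,sp75),(sp33,sp3))),((sp23,sp63),((sp24,sp43),sp1)))),((sp73,((sp15,sp52),sp54)),(sp68,sp58))).
Branch lengths along that path: 0.101 + 0.048 + 0.251 + 0.252 + 0.163 + 0.178 + 0.162 + 0.066 + 0.110 = 1.331.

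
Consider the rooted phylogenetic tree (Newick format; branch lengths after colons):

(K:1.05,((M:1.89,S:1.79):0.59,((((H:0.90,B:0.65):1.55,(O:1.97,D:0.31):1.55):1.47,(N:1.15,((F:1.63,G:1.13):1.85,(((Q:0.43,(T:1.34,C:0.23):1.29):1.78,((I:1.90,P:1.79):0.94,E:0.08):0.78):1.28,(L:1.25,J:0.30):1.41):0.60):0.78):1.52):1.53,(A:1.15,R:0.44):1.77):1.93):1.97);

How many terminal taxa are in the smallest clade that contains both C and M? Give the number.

The MRCA of C and M is the node subtending ((M,S),((((H,B),(O,D)),(N,((F,G),(((Q,(T,C)),((I,P),E)),(L,J))))),(A,R))).
That clade contains 19 terminal taxa: A, B, C, D, E, F, G, H, I, J, L, M, N, O, P, Q, R, S, T.

19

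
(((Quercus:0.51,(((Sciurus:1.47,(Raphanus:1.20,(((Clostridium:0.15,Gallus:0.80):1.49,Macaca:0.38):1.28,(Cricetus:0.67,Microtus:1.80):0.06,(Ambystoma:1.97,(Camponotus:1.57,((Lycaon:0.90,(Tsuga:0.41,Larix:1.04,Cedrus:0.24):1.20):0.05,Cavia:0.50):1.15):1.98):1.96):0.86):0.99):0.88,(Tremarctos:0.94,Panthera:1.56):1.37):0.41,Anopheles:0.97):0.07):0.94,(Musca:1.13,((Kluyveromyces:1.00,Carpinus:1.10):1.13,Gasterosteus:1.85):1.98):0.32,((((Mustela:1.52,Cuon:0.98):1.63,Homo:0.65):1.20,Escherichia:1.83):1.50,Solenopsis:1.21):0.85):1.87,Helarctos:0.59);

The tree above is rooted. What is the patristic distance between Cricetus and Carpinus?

9.41

The path runs Cricetus → … → MRCA → … → Carpinus; the MRCA is the node subtending ((Quercus,(((Sciurus,(Raphanus,(((Clostridium,Gallus),Macaca),(Cricetus,Microtus),(Ambystoma,(Camponotus,((Lycaon,(Tsuga,Larix,Cedrus)),Cavia)))))),(Tremarctos,Panthera)),Anopheles)),(Musca,((Kluyveromyces,Carpinus),Gasterosteus)),((((Mustela,Cuon),Homo),Escherichia),Solenopsis)).
Branch lengths along that path: 0.67 + 0.06 + 0.86 + 0.99 + 0.88 + 0.41 + 0.07 + 0.94 + 0.32 + 1.98 + 1.13 + 1.10 = 9.41.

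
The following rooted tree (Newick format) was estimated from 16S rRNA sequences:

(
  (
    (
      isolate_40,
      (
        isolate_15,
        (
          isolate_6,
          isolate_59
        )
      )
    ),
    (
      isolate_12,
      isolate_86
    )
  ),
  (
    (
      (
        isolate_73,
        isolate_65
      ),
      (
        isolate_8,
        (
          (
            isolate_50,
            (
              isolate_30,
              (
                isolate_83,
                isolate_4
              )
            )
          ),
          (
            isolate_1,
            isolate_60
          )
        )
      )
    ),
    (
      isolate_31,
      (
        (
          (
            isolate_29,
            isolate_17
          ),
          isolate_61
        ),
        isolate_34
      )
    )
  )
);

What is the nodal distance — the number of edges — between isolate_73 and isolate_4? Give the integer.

8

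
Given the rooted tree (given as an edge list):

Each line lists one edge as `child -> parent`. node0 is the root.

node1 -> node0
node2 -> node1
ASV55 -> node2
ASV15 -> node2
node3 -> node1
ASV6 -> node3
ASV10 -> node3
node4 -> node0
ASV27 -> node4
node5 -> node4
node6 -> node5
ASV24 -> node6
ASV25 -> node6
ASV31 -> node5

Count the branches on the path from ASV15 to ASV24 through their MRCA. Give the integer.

The MRCA of ASV15 and ASV24 is the root of the tree.
From ASV15 up to that node: 3 branches. From ASV24 up to the same node: 4 branches. Total: 3 + 4 = 7.

7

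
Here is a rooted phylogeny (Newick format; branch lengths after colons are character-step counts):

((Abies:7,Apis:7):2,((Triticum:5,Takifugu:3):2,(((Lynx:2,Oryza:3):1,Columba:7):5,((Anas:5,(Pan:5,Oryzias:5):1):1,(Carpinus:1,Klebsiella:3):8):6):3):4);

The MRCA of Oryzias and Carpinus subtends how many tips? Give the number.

5

The MRCA of Oryzias and Carpinus is the node subtending ((Anas,(Pan,Oryzias)),(Carpinus,Klebsiella)).
That clade contains 5 terminal taxa: Anas, Carpinus, Klebsiella, Oryzias, Pan.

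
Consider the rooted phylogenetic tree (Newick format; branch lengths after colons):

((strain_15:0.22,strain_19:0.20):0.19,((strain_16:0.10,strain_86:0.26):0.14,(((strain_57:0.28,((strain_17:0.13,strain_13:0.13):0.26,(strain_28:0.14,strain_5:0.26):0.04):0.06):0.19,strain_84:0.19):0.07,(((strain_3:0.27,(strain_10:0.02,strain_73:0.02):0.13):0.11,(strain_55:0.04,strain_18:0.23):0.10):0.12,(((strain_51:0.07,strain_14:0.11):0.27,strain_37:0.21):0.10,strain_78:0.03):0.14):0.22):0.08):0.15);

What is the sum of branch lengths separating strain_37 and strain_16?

The path runs strain_37 → … → MRCA → … → strain_16; the MRCA is the node subtending ((strain_16,strain_86),(((strain_57,((strain_17,strain_13),(strain_28,strain_5))),strain_84),(((strain_3,(strain_10,strain_73)),(strain_55,strain_18)),(((strain_51,strain_14),strain_37),strain_78)))).
Branch lengths along that path: 0.21 + 0.10 + 0.14 + 0.22 + 0.08 + 0.14 + 0.10 = 0.99.

0.99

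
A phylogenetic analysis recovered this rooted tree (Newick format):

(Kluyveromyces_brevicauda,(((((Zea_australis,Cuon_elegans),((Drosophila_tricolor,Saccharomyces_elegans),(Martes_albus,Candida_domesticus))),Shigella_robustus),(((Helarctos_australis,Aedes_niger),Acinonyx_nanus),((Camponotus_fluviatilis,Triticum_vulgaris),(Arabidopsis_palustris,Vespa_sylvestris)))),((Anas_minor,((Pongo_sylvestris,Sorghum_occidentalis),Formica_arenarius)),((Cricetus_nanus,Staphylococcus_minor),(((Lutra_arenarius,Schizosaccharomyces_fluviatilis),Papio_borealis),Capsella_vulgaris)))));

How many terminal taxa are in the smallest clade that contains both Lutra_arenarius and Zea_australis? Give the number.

24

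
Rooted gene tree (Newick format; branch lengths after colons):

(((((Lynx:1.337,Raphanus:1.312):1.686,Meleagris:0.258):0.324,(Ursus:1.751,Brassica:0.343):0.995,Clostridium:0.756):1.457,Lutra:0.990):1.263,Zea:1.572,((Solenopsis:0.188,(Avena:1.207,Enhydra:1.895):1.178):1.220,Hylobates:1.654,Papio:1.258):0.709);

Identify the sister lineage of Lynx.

Raphanus

Lynx attaches to the tree at the node subtending (Lynx,Raphanus).
The other lineage descending from that same node — the sister group — is the single tip Raphanus.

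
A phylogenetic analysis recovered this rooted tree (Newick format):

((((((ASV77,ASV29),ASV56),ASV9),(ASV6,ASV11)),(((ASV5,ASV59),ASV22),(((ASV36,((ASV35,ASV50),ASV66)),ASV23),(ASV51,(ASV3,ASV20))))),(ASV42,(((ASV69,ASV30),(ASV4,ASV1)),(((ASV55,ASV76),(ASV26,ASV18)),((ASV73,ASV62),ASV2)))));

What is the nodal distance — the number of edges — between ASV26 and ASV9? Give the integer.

10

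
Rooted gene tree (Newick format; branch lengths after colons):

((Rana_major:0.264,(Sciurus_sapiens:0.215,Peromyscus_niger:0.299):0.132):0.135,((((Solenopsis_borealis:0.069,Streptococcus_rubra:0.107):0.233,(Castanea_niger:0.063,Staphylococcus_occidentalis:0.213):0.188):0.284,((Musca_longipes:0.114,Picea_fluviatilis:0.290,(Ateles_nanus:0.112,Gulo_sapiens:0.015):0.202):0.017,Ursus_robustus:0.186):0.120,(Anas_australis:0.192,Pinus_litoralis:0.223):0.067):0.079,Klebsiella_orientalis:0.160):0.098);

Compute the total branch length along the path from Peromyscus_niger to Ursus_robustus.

The path runs Peromyscus_niger → … → MRCA → … → Ursus_robustus; the MRCA is the root of the tree.
Branch lengths along that path: 0.299 + 0.132 + 0.135 + 0.098 + 0.079 + 0.120 + 0.186 = 1.049.

1.049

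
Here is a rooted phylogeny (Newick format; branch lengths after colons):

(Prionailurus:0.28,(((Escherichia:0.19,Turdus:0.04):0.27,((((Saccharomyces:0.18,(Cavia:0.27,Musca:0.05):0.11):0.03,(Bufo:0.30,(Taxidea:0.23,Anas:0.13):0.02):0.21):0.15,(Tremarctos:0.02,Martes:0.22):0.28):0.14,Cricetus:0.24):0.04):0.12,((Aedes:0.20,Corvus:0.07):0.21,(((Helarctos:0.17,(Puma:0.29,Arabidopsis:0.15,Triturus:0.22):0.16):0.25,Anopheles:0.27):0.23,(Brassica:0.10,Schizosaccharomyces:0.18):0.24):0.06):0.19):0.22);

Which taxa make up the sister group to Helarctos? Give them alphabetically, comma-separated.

Helarctos attaches to the tree at the node subtending (Helarctos,(Puma,Arabidopsis,Triturus)).
The other lineage descending from that same node — the sister group — is (Puma,Arabidopsis,Triturus); its 3 tips in alphabetical order are the answer.

Arabidopsis, Puma, Triturus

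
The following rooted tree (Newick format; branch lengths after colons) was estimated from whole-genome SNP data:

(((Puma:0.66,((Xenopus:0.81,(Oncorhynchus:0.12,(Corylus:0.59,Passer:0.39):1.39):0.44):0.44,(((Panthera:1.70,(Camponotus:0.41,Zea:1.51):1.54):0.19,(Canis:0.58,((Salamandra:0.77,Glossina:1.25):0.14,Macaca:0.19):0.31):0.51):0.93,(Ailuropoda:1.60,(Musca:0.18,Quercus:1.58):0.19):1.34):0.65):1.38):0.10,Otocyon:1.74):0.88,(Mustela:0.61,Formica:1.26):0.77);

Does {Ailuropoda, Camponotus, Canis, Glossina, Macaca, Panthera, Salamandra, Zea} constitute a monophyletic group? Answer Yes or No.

No

The MRCA of the listed taxa subtends (((Panthera,(Camponotus,Zea)),(Canis,((Salamandra,Glossina),Macaca))),(Ailuropoda,(Musca,Quercus))).
That clade also contains Musca, Quercus, which are not in the proposed group, so the group is not monophyletic.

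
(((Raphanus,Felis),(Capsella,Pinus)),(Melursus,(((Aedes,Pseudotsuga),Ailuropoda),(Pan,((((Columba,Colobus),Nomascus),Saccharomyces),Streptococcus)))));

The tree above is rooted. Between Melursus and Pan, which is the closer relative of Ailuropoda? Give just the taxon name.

The MRCA of Ailuropoda and Pan subtends (((Aedes,Pseudotsuga),Ailuropoda),(Pan,((((Columba,Colobus),Nomascus),Saccharomyces),Streptococcus))) (9 taxa).
The MRCA of Ailuropoda and Melursus subtends (Melursus,(((Aedes,Pseudotsuga),Ailuropoda),(Pan,((((Columba,Colobus),Nomascus),Saccharomyces),Streptococcus)))) (10 taxa).
The first is nested inside the second, so Ailuropoda shares a more recent common ancestor with Pan.

Pan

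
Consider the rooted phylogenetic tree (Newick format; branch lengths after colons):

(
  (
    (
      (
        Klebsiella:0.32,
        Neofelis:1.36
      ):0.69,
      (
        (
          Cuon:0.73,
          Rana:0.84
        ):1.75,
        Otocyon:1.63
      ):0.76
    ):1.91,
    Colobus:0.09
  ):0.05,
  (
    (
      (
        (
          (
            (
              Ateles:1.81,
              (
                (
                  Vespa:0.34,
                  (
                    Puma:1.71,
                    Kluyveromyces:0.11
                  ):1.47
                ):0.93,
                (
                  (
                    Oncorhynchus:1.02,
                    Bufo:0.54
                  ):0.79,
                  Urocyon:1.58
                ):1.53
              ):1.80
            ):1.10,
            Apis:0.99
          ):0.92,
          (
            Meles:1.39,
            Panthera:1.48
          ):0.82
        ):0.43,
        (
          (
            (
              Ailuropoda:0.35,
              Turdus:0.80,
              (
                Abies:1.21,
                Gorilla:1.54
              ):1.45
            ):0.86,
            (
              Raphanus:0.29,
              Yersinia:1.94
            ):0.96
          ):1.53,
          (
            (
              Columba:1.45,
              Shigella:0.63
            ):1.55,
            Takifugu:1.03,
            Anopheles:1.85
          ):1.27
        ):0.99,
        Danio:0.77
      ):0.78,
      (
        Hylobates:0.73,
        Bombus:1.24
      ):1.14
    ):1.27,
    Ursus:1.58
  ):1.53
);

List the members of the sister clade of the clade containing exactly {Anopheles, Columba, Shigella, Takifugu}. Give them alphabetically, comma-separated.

The clade containing exactly {Anopheles, Columba, Shigella, Takifugu} attaches to the tree at the node subtending (((Ailuropoda,Turdus,(Abies,Gorilla)),(Raphanus,Yersinia)),((Columba,Shigella),Takifugu,Anopheles)).
The other lineage descending from that same node — the sister group — is ((Ailuropoda,Turdus,(Abies,Gorilla)),(Raphanus,Yersinia)); its 6 tips in alphabetical order are the answer.

Abies, Ailuropoda, Gorilla, Raphanus, Turdus, Yersinia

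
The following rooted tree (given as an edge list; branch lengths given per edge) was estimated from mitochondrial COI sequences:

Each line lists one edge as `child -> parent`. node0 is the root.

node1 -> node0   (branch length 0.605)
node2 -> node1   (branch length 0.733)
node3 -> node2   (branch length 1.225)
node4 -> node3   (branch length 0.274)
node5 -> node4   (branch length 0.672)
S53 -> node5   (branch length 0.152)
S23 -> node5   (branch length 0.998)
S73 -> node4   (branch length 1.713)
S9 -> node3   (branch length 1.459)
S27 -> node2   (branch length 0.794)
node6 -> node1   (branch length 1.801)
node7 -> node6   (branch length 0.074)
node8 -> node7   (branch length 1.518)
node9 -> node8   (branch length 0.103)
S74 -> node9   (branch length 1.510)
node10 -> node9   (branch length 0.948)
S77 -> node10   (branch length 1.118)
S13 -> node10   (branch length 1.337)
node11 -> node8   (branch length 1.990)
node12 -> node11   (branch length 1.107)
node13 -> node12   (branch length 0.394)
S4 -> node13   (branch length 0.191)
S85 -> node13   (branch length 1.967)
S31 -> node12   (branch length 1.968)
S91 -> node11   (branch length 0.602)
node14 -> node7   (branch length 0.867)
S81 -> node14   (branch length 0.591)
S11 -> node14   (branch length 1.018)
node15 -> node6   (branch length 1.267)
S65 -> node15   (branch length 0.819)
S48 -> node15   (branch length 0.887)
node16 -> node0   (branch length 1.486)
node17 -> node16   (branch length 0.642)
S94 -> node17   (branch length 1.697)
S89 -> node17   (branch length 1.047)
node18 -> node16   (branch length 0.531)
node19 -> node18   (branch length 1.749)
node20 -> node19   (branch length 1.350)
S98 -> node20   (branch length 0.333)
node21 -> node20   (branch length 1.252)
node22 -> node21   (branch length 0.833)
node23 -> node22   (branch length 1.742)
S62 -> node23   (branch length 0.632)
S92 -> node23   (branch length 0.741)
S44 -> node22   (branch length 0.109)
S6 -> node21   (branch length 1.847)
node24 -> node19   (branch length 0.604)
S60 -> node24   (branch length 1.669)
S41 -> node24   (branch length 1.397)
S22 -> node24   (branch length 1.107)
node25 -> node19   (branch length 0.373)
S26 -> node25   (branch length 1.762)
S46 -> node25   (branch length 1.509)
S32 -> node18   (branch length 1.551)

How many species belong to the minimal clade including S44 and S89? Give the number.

The MRCA of S44 and S89 is the node subtending ((S94,S89),(((S98,(((S62,S92),S44),S6)),(S60,S41,S22),(S26,S46)),S32)).
That clade contains 13 terminal taxa: S22, S26, S32, S41, S44, S46, S6, S60, S62, S89, S92, S94, S98.

13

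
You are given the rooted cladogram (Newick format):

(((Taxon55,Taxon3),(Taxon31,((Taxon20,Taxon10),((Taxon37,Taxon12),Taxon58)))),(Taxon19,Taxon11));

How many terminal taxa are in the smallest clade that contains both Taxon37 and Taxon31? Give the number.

The MRCA of Taxon37 and Taxon31 is the node subtending (Taxon31,((Taxon20,Taxon10),((Taxon37,Taxon12),Taxon58))).
That clade contains 6 terminal taxa: Taxon10, Taxon12, Taxon20, Taxon31, Taxon37, Taxon58.

6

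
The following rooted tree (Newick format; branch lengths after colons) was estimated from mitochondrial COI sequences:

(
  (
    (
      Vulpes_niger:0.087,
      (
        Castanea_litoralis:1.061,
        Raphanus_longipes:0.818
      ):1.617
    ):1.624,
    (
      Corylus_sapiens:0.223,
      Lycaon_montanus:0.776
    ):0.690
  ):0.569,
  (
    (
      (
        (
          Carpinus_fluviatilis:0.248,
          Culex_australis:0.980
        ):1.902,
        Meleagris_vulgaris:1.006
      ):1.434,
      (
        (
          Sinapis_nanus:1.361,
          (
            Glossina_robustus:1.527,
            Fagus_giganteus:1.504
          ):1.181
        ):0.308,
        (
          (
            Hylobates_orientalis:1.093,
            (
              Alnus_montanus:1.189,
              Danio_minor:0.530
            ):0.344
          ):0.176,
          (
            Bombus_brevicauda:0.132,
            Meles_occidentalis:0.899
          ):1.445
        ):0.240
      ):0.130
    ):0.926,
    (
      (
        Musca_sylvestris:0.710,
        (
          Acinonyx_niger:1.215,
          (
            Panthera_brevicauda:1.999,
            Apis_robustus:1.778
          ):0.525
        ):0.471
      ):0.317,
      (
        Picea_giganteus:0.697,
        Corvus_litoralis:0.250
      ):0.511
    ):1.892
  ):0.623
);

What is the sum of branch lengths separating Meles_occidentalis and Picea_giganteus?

6.740

The path runs Meles_occidentalis → … → MRCA → … → Picea_giganteus; the MRCA is the node subtending ((((Carpinus_fluviatilis,Culex_australis),Meleagris_vulgaris),((Sinapis_nanus,(Glossina_robustus,Fagus_giganteus)),((Hylobates_orientalis,(Alnus_montanus,Danio_minor)),(Bombus_brevicauda,Meles_occidentalis)))),((Musca_sylvestris,(Acinonyx_niger,(Panthera_brevicauda,Apis_robustus))),(Picea_giganteus,Corvus_litoralis))).
Branch lengths along that path: 0.899 + 1.445 + 0.240 + 0.130 + 0.926 + 1.892 + 0.511 + 0.697 = 6.740.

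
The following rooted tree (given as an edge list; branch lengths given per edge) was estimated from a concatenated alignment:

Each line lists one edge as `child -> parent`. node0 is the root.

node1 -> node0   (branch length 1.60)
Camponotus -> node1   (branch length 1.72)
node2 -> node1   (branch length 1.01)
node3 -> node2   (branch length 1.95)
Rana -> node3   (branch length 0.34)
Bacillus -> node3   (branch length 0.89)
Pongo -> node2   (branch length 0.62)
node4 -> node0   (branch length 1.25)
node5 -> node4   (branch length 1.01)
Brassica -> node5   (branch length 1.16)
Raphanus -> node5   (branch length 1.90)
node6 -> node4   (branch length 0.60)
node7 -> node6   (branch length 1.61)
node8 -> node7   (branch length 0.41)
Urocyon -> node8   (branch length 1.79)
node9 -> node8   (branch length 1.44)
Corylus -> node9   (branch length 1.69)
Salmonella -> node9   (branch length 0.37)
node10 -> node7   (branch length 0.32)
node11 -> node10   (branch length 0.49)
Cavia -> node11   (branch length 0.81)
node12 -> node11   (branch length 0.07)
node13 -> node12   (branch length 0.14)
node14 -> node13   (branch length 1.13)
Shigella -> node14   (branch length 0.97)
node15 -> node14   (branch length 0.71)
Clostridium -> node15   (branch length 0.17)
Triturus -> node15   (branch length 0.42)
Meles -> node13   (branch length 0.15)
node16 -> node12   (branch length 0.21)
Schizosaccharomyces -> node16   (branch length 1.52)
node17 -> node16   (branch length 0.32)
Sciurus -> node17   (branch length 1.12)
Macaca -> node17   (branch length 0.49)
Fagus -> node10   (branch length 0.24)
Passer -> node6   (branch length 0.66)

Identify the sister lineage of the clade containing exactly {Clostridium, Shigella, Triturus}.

Meles

The clade containing exactly {Clostridium, Shigella, Triturus} attaches to the tree at the node subtending ((Shigella,(Clostridium,Triturus)),Meles).
The other lineage descending from that same node — the sister group — is the single tip Meles.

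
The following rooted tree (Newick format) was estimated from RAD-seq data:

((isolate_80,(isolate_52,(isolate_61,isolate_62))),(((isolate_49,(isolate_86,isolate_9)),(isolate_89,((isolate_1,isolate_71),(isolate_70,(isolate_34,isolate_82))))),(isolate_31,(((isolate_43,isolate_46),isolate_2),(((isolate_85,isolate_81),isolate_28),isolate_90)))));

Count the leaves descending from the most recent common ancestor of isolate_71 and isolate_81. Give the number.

17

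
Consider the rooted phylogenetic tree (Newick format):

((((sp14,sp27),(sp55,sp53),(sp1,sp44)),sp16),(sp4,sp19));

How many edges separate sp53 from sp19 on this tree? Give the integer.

6

The MRCA of sp53 and sp19 is the root of the tree.
From sp53 up to that node: 4 branches. From sp19 up to the same node: 2 branches. Total: 4 + 2 = 6.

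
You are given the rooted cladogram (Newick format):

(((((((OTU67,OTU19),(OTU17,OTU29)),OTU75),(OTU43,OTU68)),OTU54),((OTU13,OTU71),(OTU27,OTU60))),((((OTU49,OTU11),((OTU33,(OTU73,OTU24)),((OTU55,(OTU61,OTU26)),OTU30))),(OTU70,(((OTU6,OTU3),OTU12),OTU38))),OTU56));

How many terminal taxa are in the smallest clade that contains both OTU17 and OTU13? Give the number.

12

The MRCA of OTU17 and OTU13 is the node subtending ((((((OTU67,OTU19),(OTU17,OTU29)),OTU75),(OTU43,OTU68)),OTU54),((OTU13,OTU71),(OTU27,OTU60))).
That clade contains 12 terminal taxa: OTU13, OTU17, OTU19, OTU27, OTU29, OTU43, OTU54, OTU60, OTU67, OTU68, OTU71, OTU75.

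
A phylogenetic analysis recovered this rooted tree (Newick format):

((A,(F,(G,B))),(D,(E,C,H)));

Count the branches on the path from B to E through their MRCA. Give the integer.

7

The MRCA of B and E is the root of the tree.
From B up to that node: 4 branches. From E up to the same node: 3 branches. Total: 4 + 3 = 7.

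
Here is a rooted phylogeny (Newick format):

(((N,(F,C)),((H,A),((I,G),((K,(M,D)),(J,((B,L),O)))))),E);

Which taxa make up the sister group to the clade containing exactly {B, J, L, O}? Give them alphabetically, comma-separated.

The clade containing exactly {B, J, L, O} attaches to the tree at the node subtending ((K,(M,D)),(J,((B,L),O))).
The other lineage descending from that same node — the sister group — is (K,(M,D)); its 3 tips in alphabetical order are the answer.

D, K, M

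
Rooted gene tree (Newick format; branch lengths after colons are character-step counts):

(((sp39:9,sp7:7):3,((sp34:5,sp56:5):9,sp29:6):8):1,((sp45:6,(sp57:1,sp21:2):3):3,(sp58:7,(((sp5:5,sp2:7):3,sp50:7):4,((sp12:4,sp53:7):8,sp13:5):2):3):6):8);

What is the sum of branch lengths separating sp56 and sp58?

The path runs sp56 → … → MRCA → … → sp58; the MRCA is the root of the tree.
Branch lengths along that path: 5 + 9 + 8 + 1 + 8 + 6 + 7 = 44.

44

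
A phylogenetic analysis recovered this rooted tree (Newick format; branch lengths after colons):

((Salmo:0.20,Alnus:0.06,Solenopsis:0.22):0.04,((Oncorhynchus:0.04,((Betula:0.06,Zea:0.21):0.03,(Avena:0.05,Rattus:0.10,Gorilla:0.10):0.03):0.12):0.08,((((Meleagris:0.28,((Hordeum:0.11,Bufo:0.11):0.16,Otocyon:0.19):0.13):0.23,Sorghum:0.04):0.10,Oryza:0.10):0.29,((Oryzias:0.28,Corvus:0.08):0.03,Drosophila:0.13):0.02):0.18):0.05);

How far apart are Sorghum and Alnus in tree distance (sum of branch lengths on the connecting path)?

0.76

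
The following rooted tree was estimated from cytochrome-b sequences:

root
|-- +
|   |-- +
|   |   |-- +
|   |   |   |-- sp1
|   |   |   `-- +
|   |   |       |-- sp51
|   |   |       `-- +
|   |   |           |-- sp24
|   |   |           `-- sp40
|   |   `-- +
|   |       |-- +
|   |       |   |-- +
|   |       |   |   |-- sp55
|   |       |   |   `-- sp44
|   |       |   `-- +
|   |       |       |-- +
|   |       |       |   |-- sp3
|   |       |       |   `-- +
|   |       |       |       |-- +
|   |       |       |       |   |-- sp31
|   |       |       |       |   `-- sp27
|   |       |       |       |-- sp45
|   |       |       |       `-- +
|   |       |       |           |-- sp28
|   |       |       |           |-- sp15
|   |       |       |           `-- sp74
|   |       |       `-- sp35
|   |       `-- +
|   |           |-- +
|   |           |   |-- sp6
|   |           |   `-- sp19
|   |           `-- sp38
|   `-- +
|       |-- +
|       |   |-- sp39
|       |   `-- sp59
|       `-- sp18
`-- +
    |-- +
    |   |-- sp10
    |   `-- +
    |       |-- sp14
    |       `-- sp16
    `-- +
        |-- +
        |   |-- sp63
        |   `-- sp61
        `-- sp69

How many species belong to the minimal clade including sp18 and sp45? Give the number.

20

The MRCA of sp18 and sp45 is the node subtending (((sp1,(sp51,(sp24,sp40))),(((sp55,sp44),((sp3,((sp31,sp27),sp45,(sp28,sp15,sp74))),sp35)),((sp6,sp19),sp38))),((sp39,sp59),sp18)).
That clade contains 20 terminal taxa: sp1, sp15, sp18, sp19, sp24, sp27, sp28, sp3, sp31, sp35, sp38, sp39, sp40, sp44, sp45, sp51, sp55, sp59, sp6, sp74.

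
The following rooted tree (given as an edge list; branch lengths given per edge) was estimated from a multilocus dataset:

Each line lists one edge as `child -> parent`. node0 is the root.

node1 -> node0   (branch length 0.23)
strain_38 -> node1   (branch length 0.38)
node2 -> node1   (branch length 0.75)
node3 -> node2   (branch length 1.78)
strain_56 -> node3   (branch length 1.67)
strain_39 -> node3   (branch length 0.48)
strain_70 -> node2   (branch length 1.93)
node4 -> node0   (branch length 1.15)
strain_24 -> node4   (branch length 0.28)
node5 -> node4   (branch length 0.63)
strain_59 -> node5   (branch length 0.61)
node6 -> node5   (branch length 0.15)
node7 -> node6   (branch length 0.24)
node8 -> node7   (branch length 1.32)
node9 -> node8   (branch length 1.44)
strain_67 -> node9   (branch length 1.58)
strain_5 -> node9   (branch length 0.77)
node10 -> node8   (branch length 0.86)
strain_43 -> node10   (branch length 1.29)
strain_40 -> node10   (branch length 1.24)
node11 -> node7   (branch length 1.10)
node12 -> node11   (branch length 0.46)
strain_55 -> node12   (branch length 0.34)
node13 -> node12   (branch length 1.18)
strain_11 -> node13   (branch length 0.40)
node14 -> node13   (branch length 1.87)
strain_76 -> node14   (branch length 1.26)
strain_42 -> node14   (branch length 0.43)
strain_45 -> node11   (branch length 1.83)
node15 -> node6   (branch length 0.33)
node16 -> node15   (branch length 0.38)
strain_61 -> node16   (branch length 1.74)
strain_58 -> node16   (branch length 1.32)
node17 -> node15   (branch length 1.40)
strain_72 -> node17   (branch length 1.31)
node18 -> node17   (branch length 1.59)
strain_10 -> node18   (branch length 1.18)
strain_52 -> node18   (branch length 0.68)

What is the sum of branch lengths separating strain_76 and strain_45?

The path runs strain_76 → … → MRCA → … → strain_45; the MRCA is the node subtending ((strain_55,(strain_11,(strain_76,strain_42))),strain_45).
Branch lengths along that path: 1.26 + 1.87 + 1.18 + 0.46 + 1.83 = 6.60.

6.60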